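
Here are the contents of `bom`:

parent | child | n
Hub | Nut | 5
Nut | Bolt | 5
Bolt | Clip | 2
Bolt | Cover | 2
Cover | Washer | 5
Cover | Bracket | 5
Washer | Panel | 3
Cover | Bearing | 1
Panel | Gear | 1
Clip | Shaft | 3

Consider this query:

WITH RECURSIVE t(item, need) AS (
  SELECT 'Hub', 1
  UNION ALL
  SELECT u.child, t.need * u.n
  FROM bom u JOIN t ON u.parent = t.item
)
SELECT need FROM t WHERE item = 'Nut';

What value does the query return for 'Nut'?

Base: (Hub, need=1).
Iteration 1: components of {Hub} -> Nut = 1*5 = 5.
Iteration 2: components of {Nut} -> Bolt = 5*5 = 25.
Iteration 3: components of {Bolt} -> Clip = 25*2 = 50, Cover = 25*2 = 50.
Iteration 4: components of {Clip,Cover} -> Bearing = 50*1 = 50, Bracket = 50*5 = 250, Shaft = 50*3 = 150, Washer = 50*5 = 250.
Iteration 5: components of {Bearing,Bracket,Shaft,Washer} -> Panel = 250*3 = 750.
Iteration 6: components of {Panel} -> Gear = 750*1 = 750.
Iteration 7: no further components; recursion stops.

5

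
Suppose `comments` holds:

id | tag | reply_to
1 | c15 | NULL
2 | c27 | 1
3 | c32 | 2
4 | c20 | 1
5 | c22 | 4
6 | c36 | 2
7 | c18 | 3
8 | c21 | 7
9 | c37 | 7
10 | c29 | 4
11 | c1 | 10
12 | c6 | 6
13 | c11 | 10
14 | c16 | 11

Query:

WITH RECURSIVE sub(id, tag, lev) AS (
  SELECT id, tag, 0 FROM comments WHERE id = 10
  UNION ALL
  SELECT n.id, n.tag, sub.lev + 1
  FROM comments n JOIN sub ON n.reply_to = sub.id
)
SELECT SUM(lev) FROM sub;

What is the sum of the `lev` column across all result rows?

Base: id=10 (c29) at lev 0.
Iteration 1: rows with reply_to in {10} -> c1 (id 11, lev 1), c11 (id 13, lev 1).
Iteration 2: rows with reply_to in {11,13} -> c16 (id 14, lev 2).
Iteration 3: no rows with reply_to in {14}; recursion stops.
SUM(lev) = 0 + 1 + 1 + 2 = 4.

4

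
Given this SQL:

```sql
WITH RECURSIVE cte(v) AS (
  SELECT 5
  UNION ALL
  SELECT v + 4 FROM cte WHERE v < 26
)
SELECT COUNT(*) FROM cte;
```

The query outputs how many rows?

Base: v=5.
Iteration 1: 5 < 26 holds -> v = 5 + 4 = 9.
Iteration 2: 9 < 26 holds -> v = 9 + 4 = 13.
Iteration 3: 13 < 26 holds -> v = 13 + 4 = 17.
Iteration 4: 17 < 26 holds -> v = 17 + 4 = 21.
Iteration 5: 21 < 26 holds -> v = 21 + 4 = 25.
Iteration 6: 25 < 26 holds -> v = 25 + 4 = 29.
Iteration 7: 29 < 26 fails; recursion stops.
Total rows emitted: 7.

7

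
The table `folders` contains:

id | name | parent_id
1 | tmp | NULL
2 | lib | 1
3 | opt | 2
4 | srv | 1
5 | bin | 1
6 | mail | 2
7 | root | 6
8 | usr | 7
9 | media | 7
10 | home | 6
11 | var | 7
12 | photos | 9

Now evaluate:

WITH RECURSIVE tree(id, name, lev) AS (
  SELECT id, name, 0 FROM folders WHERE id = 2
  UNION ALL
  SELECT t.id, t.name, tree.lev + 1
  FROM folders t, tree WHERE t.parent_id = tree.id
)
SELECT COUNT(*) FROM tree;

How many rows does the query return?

Base: id=2 (lib) at lev 0.
Iteration 1: rows with parent_id in {2} -> opt (id 3, lev 1), mail (id 6, lev 1).
Iteration 2: rows with parent_id in {3,6} -> root (id 7, lev 2), home (id 10, lev 2).
Iteration 3: rows with parent_id in {7,10} -> usr (id 8, lev 3), media (id 9, lev 3), var (id 11, lev 3).
Iteration 4: rows with parent_id in {8,9,11} -> photos (id 12, lev 4).
Iteration 5: no rows with parent_id in {12}; recursion stops.
Total rows emitted: 9.

9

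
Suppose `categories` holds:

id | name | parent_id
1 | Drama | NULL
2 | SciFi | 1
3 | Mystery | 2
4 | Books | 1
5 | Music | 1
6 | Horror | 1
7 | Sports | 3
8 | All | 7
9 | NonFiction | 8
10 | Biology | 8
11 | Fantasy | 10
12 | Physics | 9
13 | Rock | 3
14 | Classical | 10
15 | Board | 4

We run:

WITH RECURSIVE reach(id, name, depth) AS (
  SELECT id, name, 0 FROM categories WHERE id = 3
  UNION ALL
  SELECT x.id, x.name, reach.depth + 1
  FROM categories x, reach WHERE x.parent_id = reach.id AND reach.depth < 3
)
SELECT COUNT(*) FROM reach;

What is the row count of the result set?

6

Base: id=3 (Mystery) at depth 0.
Iteration 1: rows with parent_id in {3} -> Sports (id 7, depth 1), Rock (id 13, depth 1).
Iteration 2: rows with parent_id in {7,13} -> All (id 8, depth 2).
Iteration 3: rows with parent_id in {8} -> NonFiction (id 9, depth 3), Biology (id 10, depth 3).
Iteration 4: depth < 3 fails for all current rows; recursion stops.
Total rows emitted: 6.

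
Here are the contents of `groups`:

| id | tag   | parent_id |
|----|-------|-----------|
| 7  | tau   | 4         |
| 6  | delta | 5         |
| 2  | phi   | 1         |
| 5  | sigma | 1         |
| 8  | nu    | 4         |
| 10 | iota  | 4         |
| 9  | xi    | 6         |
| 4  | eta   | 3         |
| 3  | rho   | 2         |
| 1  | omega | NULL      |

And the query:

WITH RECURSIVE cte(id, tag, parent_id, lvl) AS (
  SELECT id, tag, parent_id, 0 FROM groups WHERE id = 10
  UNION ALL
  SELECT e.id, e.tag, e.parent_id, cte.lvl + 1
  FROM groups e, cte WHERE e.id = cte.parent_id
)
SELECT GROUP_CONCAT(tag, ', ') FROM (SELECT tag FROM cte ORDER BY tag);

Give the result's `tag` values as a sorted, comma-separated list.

eta, iota, omega, phi, rho

Base: id=10 (iota), parent_id=4, lvl 0.
Iteration 1: join on id=4 -> eta (id 4, parent_id=3, lvl 1).
Iteration 2: join on id=3 -> rho (id 3, parent_id=2, lvl 2).
Iteration 3: join on id=2 -> phi (id 2, parent_id=1, lvl 3).
Iteration 4: join on id=1 -> omega (id 1, parent_id=NULL, lvl 4).
Iteration 5: parent_id is NULL; no match; recursion stops.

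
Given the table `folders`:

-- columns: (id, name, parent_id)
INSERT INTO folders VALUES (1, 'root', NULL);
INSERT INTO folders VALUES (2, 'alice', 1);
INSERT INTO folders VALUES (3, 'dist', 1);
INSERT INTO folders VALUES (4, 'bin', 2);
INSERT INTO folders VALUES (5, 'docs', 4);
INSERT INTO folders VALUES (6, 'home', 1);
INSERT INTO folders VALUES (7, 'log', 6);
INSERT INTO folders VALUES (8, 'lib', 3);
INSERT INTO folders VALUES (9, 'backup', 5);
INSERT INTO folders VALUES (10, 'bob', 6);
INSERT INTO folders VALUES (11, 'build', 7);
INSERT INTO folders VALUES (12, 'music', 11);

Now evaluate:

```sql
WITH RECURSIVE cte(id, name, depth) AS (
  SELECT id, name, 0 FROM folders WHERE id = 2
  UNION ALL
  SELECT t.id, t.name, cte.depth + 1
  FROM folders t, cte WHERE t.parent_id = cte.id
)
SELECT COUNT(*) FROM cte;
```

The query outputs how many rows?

4

Base: id=2 (alice) at depth 0.
Iteration 1: rows with parent_id in {2} -> bin (id 4, depth 1).
Iteration 2: rows with parent_id in {4} -> docs (id 5, depth 2).
Iteration 3: rows with parent_id in {5} -> backup (id 9, depth 3).
Iteration 4: no rows with parent_id in {9}; recursion stops.
Total rows emitted: 4.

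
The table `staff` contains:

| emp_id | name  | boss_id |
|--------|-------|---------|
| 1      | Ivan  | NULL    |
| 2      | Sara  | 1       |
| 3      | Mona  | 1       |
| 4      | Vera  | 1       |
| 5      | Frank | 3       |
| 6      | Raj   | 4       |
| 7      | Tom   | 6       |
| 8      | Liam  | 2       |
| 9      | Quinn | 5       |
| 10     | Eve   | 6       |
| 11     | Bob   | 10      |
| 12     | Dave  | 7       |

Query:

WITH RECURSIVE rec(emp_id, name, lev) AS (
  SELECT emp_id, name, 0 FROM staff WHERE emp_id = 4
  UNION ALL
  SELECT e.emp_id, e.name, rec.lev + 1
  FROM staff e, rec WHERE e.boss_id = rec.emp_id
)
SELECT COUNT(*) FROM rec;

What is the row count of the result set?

Base: emp_id=4 (Vera) at lev 0.
Iteration 1: rows with boss_id in {4} -> Raj (id 6, lev 1).
Iteration 2: rows with boss_id in {6} -> Tom (id 7, lev 2), Eve (id 10, lev 2).
Iteration 3: rows with boss_id in {7,10} -> Bob (id 11, lev 3), Dave (id 12, lev 3).
Iteration 4: no rows with boss_id in {11,12}; recursion stops.
Total rows emitted: 6.

6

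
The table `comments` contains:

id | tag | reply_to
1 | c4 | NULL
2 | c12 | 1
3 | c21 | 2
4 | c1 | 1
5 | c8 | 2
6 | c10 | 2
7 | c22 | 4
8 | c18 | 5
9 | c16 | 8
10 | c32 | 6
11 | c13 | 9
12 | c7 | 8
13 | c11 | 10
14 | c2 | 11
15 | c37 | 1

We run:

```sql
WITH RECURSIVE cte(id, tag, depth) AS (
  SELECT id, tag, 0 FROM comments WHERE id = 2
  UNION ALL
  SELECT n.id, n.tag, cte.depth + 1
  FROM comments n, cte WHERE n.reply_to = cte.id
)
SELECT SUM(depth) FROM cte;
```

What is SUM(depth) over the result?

Base: id=2 (c12) at depth 0.
Iteration 1: rows with reply_to in {2} -> c21 (id 3, depth 1), c8 (id 5, depth 1), c10 (id 6, depth 1).
Iteration 2: rows with reply_to in {3,5,6} -> c18 (id 8, depth 2), c32 (id 10, depth 2).
Iteration 3: rows with reply_to in {8,10} -> c16 (id 9, depth 3), c7 (id 12, depth 3), c11 (id 13, depth 3).
Iteration 4: rows with reply_to in {9,12,13} -> c13 (id 11, depth 4).
Iteration 5: rows with reply_to in {11} -> c2 (id 14, depth 5).
Iteration 6: no rows with reply_to in {14}; recursion stops.
SUM(depth) = 0 + 1 + 1 + 1 + 2 + 2 + 3 + 3 + 3 + 4 + 5 = 25.

25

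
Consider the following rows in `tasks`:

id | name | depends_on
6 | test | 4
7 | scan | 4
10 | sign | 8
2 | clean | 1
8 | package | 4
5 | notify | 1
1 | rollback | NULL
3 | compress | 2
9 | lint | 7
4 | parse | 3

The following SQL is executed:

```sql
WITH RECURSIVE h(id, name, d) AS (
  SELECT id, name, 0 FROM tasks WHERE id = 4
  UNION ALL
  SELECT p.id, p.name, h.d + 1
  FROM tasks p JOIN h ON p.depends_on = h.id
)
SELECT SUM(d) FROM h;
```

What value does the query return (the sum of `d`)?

7

Base: id=4 (parse) at d 0.
Iteration 1: rows with depends_on in {4} -> test (id 6, d 1), scan (id 7, d 1), package (id 8, d 1).
Iteration 2: rows with depends_on in {6,7,8} -> lint (id 9, d 2), sign (id 10, d 2).
Iteration 3: no rows with depends_on in {9,10}; recursion stops.
SUM(d) = 0 + 1 + 1 + 1 + 2 + 2 = 7.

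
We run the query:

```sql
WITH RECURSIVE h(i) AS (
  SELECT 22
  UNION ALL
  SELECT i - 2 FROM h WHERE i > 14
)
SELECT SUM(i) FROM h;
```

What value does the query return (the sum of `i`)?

90

Base: i=22.
Iteration 1: 22 > 14 holds -> i = 22 - 2 = 20.
Iteration 2: 20 > 14 holds -> i = 20 - 2 = 18.
Iteration 3: 18 > 14 holds -> i = 18 - 2 = 16.
Iteration 4: 16 > 14 holds -> i = 16 - 2 = 14.
Iteration 5: 14 > 14 fails; recursion stops.
SUM(i) = 22 + 20 + 18 + 16 + 14 = 90.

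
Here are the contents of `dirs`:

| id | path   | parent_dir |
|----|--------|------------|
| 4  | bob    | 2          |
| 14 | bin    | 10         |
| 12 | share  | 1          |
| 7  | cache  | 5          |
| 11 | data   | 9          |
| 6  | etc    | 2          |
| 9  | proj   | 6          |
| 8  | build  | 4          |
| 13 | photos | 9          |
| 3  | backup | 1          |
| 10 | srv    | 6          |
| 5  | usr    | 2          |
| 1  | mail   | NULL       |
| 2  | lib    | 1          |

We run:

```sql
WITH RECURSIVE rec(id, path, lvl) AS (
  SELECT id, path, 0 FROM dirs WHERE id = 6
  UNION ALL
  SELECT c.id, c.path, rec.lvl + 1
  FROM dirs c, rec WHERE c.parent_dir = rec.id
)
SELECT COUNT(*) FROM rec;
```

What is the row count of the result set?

Base: id=6 (etc) at lvl 0.
Iteration 1: rows with parent_dir in {6} -> proj (id 9, lvl 1), srv (id 10, lvl 1).
Iteration 2: rows with parent_dir in {9,10} -> data (id 11, lvl 2), photos (id 13, lvl 2), bin (id 14, lvl 2).
Iteration 3: no rows with parent_dir in {11,13,14}; recursion stops.
Total rows emitted: 6.

6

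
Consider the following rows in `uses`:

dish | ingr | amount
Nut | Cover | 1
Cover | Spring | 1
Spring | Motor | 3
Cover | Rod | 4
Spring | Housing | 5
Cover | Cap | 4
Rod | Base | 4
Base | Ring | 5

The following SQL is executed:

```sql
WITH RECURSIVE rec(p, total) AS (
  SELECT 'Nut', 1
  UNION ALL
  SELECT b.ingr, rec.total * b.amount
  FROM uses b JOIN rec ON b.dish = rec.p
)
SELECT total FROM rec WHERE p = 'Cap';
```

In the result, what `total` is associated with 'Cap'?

Base: (Nut, total=1).
Iteration 1: components of {Nut} -> Cover = 1*1 = 1.
Iteration 2: components of {Cover} -> Cap = 1*4 = 4, Rod = 1*4 = 4, Spring = 1*1 = 1.
Iteration 3: components of {Cap,Rod,Spring} -> Base = 4*4 = 16, Housing = 1*5 = 5, Motor = 1*3 = 3.
Iteration 4: components of {Base,Housing,Motor} -> Ring = 16*5 = 80.
Iteration 5: no further components; recursion stops.

4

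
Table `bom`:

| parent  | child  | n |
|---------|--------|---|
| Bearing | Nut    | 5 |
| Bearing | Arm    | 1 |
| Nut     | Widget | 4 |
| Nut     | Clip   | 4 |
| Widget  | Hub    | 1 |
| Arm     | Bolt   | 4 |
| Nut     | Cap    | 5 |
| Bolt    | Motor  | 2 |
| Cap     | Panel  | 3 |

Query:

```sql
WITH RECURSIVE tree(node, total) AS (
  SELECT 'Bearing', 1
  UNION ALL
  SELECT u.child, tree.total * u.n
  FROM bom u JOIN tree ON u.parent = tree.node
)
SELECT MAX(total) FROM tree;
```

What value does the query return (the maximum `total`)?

75

Base: (Bearing, total=1).
Iteration 1: components of {Bearing} -> Arm = 1*1 = 1, Nut = 1*5 = 5.
Iteration 2: components of {Arm,Nut} -> Bolt = 1*4 = 4, Cap = 5*5 = 25, Clip = 5*4 = 20, Widget = 5*4 = 20.
Iteration 3: components of {Bolt,Cap,Clip,Widget} -> Hub = 20*1 = 20, Motor = 4*2 = 8, Panel = 25*3 = 75.
Iteration 4: no further components; recursion stops.
total values: 1, 5, 1, 20, 20, 25, 4, 20, 75, 8; the maximum is 75.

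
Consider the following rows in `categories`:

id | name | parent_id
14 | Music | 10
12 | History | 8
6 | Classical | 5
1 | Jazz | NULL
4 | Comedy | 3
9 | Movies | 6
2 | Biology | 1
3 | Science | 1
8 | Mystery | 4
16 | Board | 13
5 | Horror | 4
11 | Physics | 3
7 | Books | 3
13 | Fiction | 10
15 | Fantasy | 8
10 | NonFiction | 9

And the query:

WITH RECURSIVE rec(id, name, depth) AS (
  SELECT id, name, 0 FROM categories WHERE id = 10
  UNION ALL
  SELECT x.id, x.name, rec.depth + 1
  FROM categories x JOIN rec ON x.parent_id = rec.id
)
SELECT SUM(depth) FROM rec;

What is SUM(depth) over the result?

Base: id=10 (NonFiction) at depth 0.
Iteration 1: rows with parent_id in {10} -> Fiction (id 13, depth 1), Music (id 14, depth 1).
Iteration 2: rows with parent_id in {13,14} -> Board (id 16, depth 2).
Iteration 3: no rows with parent_id in {16}; recursion stops.
SUM(depth) = 0 + 1 + 1 + 2 = 4.

4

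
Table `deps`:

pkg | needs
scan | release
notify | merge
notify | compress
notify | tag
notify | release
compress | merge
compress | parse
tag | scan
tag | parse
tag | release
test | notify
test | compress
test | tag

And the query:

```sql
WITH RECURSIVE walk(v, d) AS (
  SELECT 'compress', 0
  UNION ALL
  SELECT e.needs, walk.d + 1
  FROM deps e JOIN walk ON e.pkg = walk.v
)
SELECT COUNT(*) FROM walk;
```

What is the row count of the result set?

Base: (compress, d=0).
Iteration 1: edges from {compress} -> (merge, d=1), (parse, d=1).
Iteration 2: no outgoing edges from {merge,parse}; recursion stops.
Total rows emitted: 3.

3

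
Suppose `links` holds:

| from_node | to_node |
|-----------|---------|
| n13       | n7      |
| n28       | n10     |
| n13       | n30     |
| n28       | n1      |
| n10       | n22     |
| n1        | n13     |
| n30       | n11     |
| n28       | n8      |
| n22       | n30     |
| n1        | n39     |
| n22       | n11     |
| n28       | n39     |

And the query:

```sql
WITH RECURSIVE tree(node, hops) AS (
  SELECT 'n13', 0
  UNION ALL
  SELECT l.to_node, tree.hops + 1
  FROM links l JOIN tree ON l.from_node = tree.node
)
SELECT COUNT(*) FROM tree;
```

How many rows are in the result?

4

Base: (n13, hops=0).
Iteration 1: edges from {n13} -> (n30, hops=1), (n7, hops=1).
Iteration 2: edges from {n30,n7} -> (n11, hops=2).
Iteration 3: no outgoing edges from {n11}; recursion stops.
Total rows emitted: 4.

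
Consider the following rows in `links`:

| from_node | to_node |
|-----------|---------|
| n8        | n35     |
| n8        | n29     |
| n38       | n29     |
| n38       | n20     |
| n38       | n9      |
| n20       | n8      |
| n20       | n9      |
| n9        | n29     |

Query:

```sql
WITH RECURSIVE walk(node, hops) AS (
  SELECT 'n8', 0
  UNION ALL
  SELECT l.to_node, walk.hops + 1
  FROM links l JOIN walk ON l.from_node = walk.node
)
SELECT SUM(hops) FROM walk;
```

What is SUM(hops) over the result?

Base: (n8, hops=0).
Iteration 1: edges from {n8} -> (n29, hops=1), (n35, hops=1).
Iteration 2: no outgoing edges from {n29,n35}; recursion stops.
SUM(hops) = 0 + 1 + 1 = 2.

2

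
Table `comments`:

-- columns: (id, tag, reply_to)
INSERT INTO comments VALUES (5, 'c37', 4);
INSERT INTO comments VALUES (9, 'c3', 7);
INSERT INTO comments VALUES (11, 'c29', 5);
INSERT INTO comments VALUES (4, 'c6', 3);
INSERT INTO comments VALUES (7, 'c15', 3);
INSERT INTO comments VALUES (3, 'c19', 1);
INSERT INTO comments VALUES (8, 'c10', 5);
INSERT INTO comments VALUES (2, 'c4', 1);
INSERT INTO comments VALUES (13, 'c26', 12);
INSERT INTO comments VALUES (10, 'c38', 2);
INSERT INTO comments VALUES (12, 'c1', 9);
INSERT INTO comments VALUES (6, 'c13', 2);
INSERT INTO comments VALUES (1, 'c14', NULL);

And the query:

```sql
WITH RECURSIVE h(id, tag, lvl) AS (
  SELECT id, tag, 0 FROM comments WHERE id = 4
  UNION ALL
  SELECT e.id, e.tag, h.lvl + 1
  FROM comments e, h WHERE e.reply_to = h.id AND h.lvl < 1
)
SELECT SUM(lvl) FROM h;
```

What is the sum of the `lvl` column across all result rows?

1

Base: id=4 (c6) at lvl 0.
Iteration 1: rows with reply_to in {4} -> c37 (id 5, lvl 1).
Iteration 2: lvl < 1 fails for all current rows; recursion stops.
SUM(lvl) = 0 + 1 = 1.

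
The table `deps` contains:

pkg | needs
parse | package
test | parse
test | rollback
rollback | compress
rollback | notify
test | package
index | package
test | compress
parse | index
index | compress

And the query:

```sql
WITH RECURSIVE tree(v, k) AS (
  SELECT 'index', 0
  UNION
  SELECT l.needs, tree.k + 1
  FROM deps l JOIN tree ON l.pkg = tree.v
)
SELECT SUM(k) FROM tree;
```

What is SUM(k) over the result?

2

Base: (index, k=0).
Iteration 1: edges from {index} -> (compress, k=1), (package, k=1).
Iteration 2: no outgoing edges from {compress,package}; recursion stops.
SUM(k) = 0 + 1 + 1 = 2.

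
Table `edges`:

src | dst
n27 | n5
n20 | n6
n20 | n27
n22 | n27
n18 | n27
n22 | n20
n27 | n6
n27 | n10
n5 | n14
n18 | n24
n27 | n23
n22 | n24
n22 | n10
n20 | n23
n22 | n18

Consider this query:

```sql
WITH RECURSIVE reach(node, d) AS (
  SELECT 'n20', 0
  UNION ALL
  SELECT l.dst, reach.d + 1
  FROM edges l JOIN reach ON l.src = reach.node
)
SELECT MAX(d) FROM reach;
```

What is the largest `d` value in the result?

Base: (n20, d=0).
Iteration 1: edges from {n20} -> (n23, d=1), (n27, d=1), (n6, d=1).
Iteration 2: edges from {n23,n27,n6} -> (n10, d=2), (n23, d=2), (n5, d=2), (n6, d=2).
Iteration 3: edges from {n10,n23,n5,n6} -> (n14, d=3).
Iteration 4: no outgoing edges from {n14}; recursion stops.
d values: 0, 1, 1, 1, 2, 2, 2, 2, 3; the maximum is 3.

3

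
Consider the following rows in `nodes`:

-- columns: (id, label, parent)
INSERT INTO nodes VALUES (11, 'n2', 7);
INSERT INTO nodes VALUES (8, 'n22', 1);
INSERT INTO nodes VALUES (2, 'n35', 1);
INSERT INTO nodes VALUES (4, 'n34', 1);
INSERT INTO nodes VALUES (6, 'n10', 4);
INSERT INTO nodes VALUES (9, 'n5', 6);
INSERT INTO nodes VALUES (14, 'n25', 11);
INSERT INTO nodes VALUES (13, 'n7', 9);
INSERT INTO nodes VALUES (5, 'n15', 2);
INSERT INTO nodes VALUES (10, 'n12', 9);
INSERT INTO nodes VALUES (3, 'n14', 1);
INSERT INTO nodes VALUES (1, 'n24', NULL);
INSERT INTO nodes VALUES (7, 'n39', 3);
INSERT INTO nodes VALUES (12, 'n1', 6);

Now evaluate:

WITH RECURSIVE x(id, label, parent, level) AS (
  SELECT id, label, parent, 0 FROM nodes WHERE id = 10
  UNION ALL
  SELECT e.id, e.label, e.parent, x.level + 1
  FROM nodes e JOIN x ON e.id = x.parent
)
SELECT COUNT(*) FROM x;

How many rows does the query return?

5

Base: id=10 (n12), parent=9, level 0.
Iteration 1: join on id=9 -> n5 (id 9, parent=6, level 1).
Iteration 2: join on id=6 -> n10 (id 6, parent=4, level 2).
Iteration 3: join on id=4 -> n34 (id 4, parent=1, level 3).
Iteration 4: join on id=1 -> n24 (id 1, parent=NULL, level 4).
Iteration 5: parent is NULL; no match; recursion stops.
Total rows emitted: 5.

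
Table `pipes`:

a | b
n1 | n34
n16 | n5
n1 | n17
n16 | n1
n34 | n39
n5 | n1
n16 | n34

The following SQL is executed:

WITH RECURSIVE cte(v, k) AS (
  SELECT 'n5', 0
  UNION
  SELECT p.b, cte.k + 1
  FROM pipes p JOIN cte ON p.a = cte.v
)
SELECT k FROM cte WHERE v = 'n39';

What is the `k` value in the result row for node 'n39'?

3

Base: (n5, k=0).
Iteration 1: edges from {n5} -> (n1, k=1).
Iteration 2: edges from {n1} -> (n17, k=2), (n34, k=2).
Iteration 3: edges from {n17,n34} -> (n39, k=3).
Iteration 4: no outgoing edges from {n39}; recursion stops.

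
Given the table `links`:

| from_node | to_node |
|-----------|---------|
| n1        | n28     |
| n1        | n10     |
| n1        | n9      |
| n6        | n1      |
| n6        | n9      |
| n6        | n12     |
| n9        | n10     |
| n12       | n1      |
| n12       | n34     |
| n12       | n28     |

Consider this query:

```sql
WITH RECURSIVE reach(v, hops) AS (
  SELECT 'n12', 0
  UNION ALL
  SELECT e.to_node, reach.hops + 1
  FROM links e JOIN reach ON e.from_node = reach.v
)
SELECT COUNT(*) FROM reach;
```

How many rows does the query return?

Base: (n12, hops=0).
Iteration 1: edges from {n12} -> (n1, hops=1), (n28, hops=1), (n34, hops=1).
Iteration 2: edges from {n1,n28,n34} -> (n10, hops=2), (n28, hops=2), (n9, hops=2).
Iteration 3: edges from {n10,n28,n9} -> (n10, hops=3).
Iteration 4: no outgoing edges from {n10}; recursion stops.
Total rows emitted: 8.

8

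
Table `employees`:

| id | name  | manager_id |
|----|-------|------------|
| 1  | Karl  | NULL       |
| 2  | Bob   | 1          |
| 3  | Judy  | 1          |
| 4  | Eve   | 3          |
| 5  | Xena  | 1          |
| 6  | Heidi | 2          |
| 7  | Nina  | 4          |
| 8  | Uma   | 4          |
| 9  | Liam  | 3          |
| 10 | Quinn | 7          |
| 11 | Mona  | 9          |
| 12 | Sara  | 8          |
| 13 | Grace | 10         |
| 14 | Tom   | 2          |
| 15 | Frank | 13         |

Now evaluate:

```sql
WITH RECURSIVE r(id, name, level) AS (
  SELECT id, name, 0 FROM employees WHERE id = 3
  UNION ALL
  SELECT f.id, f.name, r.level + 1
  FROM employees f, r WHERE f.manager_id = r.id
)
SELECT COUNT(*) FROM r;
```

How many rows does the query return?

10

Base: id=3 (Judy) at level 0.
Iteration 1: rows with manager_id in {3} -> Eve (id 4, level 1), Liam (id 9, level 1).
Iteration 2: rows with manager_id in {4,9} -> Nina (id 7, level 2), Uma (id 8, level 2), Mona (id 11, level 2).
Iteration 3: rows with manager_id in {7,8,11} -> Quinn (id 10, level 3), Sara (id 12, level 3).
Iteration 4: rows with manager_id in {10,12} -> Grace (id 13, level 4).
Iteration 5: rows with manager_id in {13} -> Frank (id 15, level 5).
Iteration 6: no rows with manager_id in {15}; recursion stops.
Total rows emitted: 10.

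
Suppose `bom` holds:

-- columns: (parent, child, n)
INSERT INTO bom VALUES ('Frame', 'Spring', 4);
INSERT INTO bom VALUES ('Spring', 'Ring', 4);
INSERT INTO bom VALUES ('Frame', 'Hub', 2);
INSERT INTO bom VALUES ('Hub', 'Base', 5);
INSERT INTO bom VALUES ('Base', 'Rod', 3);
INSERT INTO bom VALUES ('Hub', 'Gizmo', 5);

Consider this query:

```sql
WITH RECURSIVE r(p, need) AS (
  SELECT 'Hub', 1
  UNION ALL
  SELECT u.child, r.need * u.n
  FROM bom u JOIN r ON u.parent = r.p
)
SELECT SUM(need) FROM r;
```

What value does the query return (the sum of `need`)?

26

Base: (Hub, need=1).
Iteration 1: components of {Hub} -> Base = 1*5 = 5, Gizmo = 1*5 = 5.
Iteration 2: components of {Base,Gizmo} -> Rod = 5*3 = 15.
Iteration 3: no further components; recursion stops.
SUM(need) = 1 + 5 + 5 + 15 = 26.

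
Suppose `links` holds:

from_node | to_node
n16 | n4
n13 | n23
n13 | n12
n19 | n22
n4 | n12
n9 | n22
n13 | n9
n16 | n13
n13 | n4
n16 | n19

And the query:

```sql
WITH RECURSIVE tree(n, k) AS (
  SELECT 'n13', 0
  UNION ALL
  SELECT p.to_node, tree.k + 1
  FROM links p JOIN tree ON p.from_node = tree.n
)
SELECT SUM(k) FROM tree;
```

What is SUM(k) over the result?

Base: (n13, k=0).
Iteration 1: edges from {n13} -> (n12, k=1), (n23, k=1), (n4, k=1), (n9, k=1).
Iteration 2: edges from {n12,n23,n4,n9} -> (n12, k=2), (n22, k=2).
Iteration 3: no outgoing edges from {n12,n22}; recursion stops.
SUM(k) = 0 + 1 + 1 + 1 + 1 + 2 + 2 = 8.

8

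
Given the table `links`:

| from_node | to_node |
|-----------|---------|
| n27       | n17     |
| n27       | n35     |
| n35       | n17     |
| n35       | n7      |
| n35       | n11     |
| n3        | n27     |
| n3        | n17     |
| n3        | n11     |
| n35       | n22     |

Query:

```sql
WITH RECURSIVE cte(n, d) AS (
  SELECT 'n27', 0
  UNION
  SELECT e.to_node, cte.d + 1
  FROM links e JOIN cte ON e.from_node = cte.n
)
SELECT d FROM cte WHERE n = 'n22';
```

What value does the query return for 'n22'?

Base: (n27, d=0).
Iteration 1: edges from {n27} -> (n17, d=1), (n35, d=1).
Iteration 2: edges from {n17,n35} -> (n11, d=2), (n17, d=2), (n22, d=2), (n7, d=2).
Iteration 3: no outgoing edges from {n11,n17,n22,n7}; recursion stops.

2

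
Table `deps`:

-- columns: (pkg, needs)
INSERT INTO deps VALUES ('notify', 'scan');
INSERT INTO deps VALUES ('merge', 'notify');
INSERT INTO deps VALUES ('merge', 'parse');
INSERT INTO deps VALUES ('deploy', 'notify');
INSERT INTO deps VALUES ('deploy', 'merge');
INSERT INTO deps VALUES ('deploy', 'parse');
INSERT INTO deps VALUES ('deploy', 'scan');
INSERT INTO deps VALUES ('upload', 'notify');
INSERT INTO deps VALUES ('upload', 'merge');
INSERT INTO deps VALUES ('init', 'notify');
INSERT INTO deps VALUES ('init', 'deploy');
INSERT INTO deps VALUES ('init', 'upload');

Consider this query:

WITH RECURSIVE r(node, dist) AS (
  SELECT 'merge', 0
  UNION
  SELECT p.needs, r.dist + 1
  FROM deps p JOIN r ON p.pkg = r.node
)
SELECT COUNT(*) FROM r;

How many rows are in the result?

Base: (merge, dist=0).
Iteration 1: edges from {merge} -> (notify, dist=1), (parse, dist=1).
Iteration 2: edges from {notify,parse} -> (scan, dist=2).
Iteration 3: no outgoing edges from {scan}; recursion stops.
Total rows emitted: 4.

4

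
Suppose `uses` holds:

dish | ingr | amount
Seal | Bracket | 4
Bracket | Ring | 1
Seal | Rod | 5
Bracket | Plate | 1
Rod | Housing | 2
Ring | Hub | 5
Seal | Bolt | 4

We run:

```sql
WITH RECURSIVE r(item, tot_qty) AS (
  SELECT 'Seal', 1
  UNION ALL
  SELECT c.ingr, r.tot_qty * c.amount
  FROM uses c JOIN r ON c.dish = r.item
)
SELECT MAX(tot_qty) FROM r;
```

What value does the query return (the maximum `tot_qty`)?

Base: (Seal, tot_qty=1).
Iteration 1: components of {Seal} -> Bolt = 1*4 = 4, Bracket = 1*4 = 4, Rod = 1*5 = 5.
Iteration 2: components of {Bolt,Bracket,Rod} -> Housing = 5*2 = 10, Plate = 4*1 = 4, Ring = 4*1 = 4.
Iteration 3: components of {Housing,Plate,Ring} -> Hub = 4*5 = 20.
Iteration 4: no further components; recursion stops.
tot_qty values: 1, 4, 5, 4, 4, 4, 10, 20; the maximum is 20.

20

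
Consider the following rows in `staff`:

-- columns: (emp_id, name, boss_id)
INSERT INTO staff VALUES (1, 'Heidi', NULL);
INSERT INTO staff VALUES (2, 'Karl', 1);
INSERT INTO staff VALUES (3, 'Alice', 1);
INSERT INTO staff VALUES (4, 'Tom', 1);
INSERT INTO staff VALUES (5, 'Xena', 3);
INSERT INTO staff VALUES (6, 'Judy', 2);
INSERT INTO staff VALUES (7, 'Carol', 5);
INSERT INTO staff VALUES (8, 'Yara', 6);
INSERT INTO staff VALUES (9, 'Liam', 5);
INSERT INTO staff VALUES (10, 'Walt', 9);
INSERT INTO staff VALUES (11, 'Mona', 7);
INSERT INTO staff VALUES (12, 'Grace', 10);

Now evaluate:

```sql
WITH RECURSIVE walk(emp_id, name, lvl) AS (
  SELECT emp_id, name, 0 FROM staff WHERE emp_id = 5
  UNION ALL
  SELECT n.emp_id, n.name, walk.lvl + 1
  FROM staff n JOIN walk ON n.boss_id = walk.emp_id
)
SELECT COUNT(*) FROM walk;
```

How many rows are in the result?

Base: emp_id=5 (Xena) at lvl 0.
Iteration 1: rows with boss_id in {5} -> Carol (id 7, lvl 1), Liam (id 9, lvl 1).
Iteration 2: rows with boss_id in {7,9} -> Walt (id 10, lvl 2), Mona (id 11, lvl 2).
Iteration 3: rows with boss_id in {10,11} -> Grace (id 12, lvl 3).
Iteration 4: no rows with boss_id in {12}; recursion stops.
Total rows emitted: 6.

6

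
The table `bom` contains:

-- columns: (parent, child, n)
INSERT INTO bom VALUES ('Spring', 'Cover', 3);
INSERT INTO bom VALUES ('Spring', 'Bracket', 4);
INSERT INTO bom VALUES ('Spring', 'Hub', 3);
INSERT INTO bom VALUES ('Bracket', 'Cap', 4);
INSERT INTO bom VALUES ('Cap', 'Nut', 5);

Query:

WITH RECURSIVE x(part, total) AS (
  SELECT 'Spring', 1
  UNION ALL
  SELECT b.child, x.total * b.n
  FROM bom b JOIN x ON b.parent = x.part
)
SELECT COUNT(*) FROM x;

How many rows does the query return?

Base: (Spring, total=1).
Iteration 1: components of {Spring} -> Bracket = 1*4 = 4, Cover = 1*3 = 3, Hub = 1*3 = 3.
Iteration 2: components of {Bracket,Cover,Hub} -> Cap = 4*4 = 16.
Iteration 3: components of {Cap} -> Nut = 16*5 = 80.
Iteration 4: no further components; recursion stops.
Total rows emitted: 6.

6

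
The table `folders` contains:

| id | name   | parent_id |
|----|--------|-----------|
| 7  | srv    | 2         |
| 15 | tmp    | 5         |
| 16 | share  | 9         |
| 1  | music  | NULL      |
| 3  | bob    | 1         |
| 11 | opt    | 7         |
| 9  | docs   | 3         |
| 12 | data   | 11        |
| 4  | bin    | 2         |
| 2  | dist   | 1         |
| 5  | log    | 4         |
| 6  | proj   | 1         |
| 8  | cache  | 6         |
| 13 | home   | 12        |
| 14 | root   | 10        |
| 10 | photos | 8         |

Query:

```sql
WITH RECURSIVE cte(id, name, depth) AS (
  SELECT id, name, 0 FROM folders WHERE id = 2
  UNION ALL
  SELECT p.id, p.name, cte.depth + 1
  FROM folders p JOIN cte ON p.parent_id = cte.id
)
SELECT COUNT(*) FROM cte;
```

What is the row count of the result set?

Base: id=2 (dist) at depth 0.
Iteration 1: rows with parent_id in {2} -> bin (id 4, depth 1), srv (id 7, depth 1).
Iteration 2: rows with parent_id in {4,7} -> log (id 5, depth 2), opt (id 11, depth 2).
Iteration 3: rows with parent_id in {5,11} -> data (id 12, depth 3), tmp (id 15, depth 3).
Iteration 4: rows with parent_id in {12,15} -> home (id 13, depth 4).
Iteration 5: no rows with parent_id in {13}; recursion stops.
Total rows emitted: 8.

8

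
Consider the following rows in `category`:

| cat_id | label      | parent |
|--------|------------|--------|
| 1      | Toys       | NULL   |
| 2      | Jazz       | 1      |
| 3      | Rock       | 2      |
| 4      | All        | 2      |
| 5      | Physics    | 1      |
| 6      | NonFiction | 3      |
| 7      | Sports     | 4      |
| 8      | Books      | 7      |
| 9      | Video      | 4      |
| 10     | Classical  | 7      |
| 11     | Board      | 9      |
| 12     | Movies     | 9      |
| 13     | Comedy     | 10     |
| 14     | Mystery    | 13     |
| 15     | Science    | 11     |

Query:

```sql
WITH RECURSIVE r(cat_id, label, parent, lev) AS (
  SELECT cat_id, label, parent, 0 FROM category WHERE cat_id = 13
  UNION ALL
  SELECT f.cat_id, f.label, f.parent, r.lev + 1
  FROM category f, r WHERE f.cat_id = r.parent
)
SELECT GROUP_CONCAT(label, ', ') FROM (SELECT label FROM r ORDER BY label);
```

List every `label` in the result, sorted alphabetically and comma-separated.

Base: cat_id=13 (Comedy), parent=10, lev 0.
Iteration 1: join on cat_id=10 -> Classical (id 10, parent=7, lev 1).
Iteration 2: join on cat_id=7 -> Sports (id 7, parent=4, lev 2).
Iteration 3: join on cat_id=4 -> All (id 4, parent=2, lev 3).
Iteration 4: join on cat_id=2 -> Jazz (id 2, parent=1, lev 4).
Iteration 5: join on cat_id=1 -> Toys (id 1, parent=NULL, lev 5).
Iteration 6: parent is NULL; no match; recursion stops.

All, Classical, Comedy, Jazz, Sports, Toys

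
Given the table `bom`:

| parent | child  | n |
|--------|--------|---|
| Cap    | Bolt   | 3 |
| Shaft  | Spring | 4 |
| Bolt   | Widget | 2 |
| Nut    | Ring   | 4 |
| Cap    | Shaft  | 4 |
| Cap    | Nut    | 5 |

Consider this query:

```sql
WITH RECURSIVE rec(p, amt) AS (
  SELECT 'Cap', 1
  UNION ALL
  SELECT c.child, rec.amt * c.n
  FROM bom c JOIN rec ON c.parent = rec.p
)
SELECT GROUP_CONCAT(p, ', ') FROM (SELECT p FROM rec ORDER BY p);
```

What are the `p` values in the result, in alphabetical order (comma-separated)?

Base: (Cap, amt=1).
Iteration 1: components of {Cap} -> Bolt = 1*3 = 3, Nut = 1*5 = 5, Shaft = 1*4 = 4.
Iteration 2: components of {Bolt,Nut,Shaft} -> Ring = 5*4 = 20, Spring = 4*4 = 16, Widget = 3*2 = 6.
Iteration 3: no further components; recursion stops.

Bolt, Cap, Nut, Ring, Shaft, Spring, Widget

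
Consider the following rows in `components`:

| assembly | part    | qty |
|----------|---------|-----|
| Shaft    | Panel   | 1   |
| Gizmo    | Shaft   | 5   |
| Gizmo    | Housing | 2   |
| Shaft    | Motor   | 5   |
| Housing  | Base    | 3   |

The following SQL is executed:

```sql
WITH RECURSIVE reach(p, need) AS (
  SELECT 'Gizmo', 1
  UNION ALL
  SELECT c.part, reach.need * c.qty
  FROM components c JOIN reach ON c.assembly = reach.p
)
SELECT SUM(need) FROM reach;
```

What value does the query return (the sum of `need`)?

44

Base: (Gizmo, need=1).
Iteration 1: components of {Gizmo} -> Housing = 1*2 = 2, Shaft = 1*5 = 5.
Iteration 2: components of {Housing,Shaft} -> Base = 2*3 = 6, Motor = 5*5 = 25, Panel = 5*1 = 5.
Iteration 3: no further components; recursion stops.
SUM(need) = 1 + 5 + 2 + 25 + 5 + 6 = 44.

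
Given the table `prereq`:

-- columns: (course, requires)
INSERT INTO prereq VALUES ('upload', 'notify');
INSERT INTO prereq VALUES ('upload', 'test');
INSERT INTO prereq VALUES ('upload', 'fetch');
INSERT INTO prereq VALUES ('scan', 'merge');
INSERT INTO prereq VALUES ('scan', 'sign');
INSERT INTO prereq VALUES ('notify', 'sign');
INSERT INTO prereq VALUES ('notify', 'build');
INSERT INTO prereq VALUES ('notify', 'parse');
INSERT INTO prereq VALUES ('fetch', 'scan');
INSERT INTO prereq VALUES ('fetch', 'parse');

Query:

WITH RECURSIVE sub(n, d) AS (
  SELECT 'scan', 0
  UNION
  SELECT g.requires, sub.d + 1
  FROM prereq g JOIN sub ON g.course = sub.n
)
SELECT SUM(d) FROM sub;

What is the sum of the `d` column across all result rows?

2

Base: (scan, d=0).
Iteration 1: edges from {scan} -> (merge, d=1), (sign, d=1).
Iteration 2: no outgoing edges from {merge,sign}; recursion stops.
SUM(d) = 0 + 1 + 1 = 2.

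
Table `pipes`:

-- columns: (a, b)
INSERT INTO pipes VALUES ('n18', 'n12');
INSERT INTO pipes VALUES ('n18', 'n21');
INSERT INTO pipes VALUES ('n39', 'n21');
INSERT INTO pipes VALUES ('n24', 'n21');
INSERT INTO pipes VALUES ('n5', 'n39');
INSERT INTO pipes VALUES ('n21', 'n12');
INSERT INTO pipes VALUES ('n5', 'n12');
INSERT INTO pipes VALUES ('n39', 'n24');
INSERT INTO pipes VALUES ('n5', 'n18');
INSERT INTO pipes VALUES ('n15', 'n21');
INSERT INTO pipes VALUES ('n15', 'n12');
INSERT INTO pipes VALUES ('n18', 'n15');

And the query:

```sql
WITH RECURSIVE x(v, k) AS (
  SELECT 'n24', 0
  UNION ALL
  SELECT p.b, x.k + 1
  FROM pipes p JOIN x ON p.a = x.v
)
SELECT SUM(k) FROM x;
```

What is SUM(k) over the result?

3

Base: (n24, k=0).
Iteration 1: edges from {n24} -> (n21, k=1).
Iteration 2: edges from {n21} -> (n12, k=2).
Iteration 3: no outgoing edges from {n12}; recursion stops.
SUM(k) = 0 + 1 + 2 = 3.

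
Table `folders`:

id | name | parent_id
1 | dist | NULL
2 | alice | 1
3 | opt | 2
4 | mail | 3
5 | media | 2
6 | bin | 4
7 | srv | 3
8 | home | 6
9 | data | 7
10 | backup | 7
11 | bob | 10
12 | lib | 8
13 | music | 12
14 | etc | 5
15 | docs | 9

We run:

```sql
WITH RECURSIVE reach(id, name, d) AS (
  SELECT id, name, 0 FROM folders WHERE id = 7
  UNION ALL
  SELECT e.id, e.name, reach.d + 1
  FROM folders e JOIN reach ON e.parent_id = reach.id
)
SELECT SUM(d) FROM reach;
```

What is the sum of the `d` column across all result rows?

Base: id=7 (srv) at d 0.
Iteration 1: rows with parent_id in {7} -> data (id 9, d 1), backup (id 10, d 1).
Iteration 2: rows with parent_id in {9,10} -> bob (id 11, d 2), docs (id 15, d 2).
Iteration 3: no rows with parent_id in {11,15}; recursion stops.
SUM(d) = 0 + 1 + 1 + 2 + 2 = 6.

6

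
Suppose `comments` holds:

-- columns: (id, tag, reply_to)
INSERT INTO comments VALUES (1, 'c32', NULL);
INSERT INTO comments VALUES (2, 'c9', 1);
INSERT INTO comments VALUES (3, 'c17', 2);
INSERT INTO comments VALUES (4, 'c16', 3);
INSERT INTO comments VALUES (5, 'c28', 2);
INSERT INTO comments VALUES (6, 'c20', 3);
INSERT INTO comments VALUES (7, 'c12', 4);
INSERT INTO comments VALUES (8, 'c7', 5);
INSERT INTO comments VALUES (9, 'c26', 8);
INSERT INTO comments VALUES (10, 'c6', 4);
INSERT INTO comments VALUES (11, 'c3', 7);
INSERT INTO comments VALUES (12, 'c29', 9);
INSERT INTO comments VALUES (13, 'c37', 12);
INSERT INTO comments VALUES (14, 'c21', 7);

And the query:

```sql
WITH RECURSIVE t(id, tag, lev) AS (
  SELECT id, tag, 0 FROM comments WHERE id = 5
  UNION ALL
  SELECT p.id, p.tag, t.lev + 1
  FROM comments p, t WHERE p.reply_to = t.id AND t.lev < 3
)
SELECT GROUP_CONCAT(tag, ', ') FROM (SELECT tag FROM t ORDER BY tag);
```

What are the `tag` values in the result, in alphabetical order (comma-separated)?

Base: id=5 (c28) at lev 0.
Iteration 1: rows with reply_to in {5} -> c7 (id 8, lev 1).
Iteration 2: rows with reply_to in {8} -> c26 (id 9, lev 2).
Iteration 3: rows with reply_to in {9} -> c29 (id 12, lev 3).
Iteration 4: lev < 3 fails for all current rows; recursion stops.

c26, c28, c29, c7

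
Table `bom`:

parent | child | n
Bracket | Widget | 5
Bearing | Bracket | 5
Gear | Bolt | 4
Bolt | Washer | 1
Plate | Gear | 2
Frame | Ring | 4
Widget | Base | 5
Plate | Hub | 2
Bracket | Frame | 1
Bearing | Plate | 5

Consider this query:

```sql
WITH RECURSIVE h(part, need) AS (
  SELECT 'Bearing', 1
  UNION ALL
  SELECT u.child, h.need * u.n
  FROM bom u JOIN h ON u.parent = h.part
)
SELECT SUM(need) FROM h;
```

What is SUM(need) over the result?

Base: (Bearing, need=1).
Iteration 1: components of {Bearing} -> Bracket = 1*5 = 5, Plate = 1*5 = 5.
Iteration 2: components of {Bracket,Plate} -> Frame = 5*1 = 5, Gear = 5*2 = 10, Hub = 5*2 = 10, Widget = 5*5 = 25.
Iteration 3: components of {Frame,Gear,Hub,Widget} -> Base = 25*5 = 125, Bolt = 10*4 = 40, Ring = 5*4 = 20.
Iteration 4: components of {Base,Bolt,Ring} -> Washer = 40*1 = 40.
Iteration 5: no further components; recursion stops.
SUM(need) = 1 + 5 + 5 + 10 + 10 + 25 + 5 + 40 + 125 + 20 + 40 = 286.

286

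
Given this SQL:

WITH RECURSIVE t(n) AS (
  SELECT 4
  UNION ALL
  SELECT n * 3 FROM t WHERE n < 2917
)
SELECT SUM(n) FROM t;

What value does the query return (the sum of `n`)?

13120

Base: n=4.
Iteration 1: 4 < 2917 holds -> n = 4 * 3 = 12.
Iteration 2: 12 < 2917 holds -> n = 12 * 3 = 36.
Iteration 3: 36 < 2917 holds -> n = 36 * 3 = 108.
Iteration 4: 108 < 2917 holds -> n = 108 * 3 = 324.
Iteration 5: 324 < 2917 holds -> n = 324 * 3 = 972.
Iteration 6: 972 < 2917 holds -> n = 972 * 3 = 2916.
Iteration 7: 2916 < 2917 holds -> n = 2916 * 3 = 8748.
Iteration 8: 8748 < 2917 fails; recursion stops.
SUM(n) = 4 + 12 + 36 + 108 + 324 + 972 + 2916 + 8748 = 13120.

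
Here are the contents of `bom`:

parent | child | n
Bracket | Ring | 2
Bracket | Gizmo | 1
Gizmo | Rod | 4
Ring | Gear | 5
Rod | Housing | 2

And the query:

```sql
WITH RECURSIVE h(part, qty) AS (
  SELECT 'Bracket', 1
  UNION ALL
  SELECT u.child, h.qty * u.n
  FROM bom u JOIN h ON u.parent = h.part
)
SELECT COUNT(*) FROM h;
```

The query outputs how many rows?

Base: (Bracket, qty=1).
Iteration 1: components of {Bracket} -> Gizmo = 1*1 = 1, Ring = 1*2 = 2.
Iteration 2: components of {Gizmo,Ring} -> Gear = 2*5 = 10, Rod = 1*4 = 4.
Iteration 3: components of {Gear,Rod} -> Housing = 4*2 = 8.
Iteration 4: no further components; recursion stops.
Total rows emitted: 6.

6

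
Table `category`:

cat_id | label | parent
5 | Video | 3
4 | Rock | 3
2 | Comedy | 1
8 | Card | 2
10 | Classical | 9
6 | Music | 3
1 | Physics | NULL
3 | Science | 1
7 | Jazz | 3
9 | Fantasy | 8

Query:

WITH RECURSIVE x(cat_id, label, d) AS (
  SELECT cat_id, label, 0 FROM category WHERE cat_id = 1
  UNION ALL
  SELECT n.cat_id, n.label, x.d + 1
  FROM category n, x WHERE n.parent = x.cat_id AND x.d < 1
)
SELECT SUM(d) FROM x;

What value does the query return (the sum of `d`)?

2

Base: cat_id=1 (Physics) at d 0.
Iteration 1: rows with parent in {1} -> Comedy (id 2, d 1), Science (id 3, d 1).
Iteration 2: d < 1 fails for all current rows; recursion stops.
SUM(d) = 0 + 1 + 1 = 2.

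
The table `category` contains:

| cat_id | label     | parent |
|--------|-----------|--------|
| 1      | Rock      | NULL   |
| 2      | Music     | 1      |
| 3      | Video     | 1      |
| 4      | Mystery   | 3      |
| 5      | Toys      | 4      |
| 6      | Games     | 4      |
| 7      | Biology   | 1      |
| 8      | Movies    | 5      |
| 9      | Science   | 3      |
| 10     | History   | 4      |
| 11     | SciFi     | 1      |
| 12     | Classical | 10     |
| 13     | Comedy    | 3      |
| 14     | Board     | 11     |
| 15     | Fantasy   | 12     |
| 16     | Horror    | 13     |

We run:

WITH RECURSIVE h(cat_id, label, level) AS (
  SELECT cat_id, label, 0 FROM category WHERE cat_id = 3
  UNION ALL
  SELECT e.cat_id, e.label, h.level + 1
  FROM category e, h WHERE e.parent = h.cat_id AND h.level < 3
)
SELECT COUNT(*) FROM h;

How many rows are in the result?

10

Base: cat_id=3 (Video) at level 0.
Iteration 1: rows with parent in {3} -> Mystery (id 4, level 1), Science (id 9, level 1), Comedy (id 13, level 1).
Iteration 2: rows with parent in {4,9,13} -> Toys (id 5, level 2), Games (id 6, level 2), History (id 10, level 2), Horror (id 16, level 2).
Iteration 3: rows with parent in {5,6,10,16} -> Movies (id 8, level 3), Classical (id 12, level 3).
Iteration 4: level < 3 fails for all current rows; recursion stops.
Total rows emitted: 10.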